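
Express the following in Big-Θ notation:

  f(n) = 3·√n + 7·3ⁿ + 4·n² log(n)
Θ(3ⁿ)

Order the terms by growth rate: 3·√n ≺ 4·n² log(n) ≺ 7·3ⁿ.
The fastest-growing term 7·3ⁿ dominates as n → ∞; dropping its constant factor gives Θ(3ⁿ).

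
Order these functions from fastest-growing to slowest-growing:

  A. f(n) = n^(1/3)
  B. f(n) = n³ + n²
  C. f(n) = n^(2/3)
B > C > A

Comparing growth rates:
B = n³ + n² is O(n³)
C = n^(2/3) is O(n^(2/3))
A = n^(1/3) is O(n^(1/3))

Therefore, the order from fastest to slowest is: B > C > A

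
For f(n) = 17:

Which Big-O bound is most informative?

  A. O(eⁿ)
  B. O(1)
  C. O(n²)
B

f(n) = 17 is O(1).
All listed options are valid Big-O bounds (upper bounds),
but O(1) is the tightest (smallest valid bound).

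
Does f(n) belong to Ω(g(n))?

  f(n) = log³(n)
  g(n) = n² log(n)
False

f(n) = log³(n) is O(log³ n), and g(n) = n² log(n) is O(n² log n).
Since O(log³ n) grows slower than O(n² log n), f(n) = Ω(g(n)) is false.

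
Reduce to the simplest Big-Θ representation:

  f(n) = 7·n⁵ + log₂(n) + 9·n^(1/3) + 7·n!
Θ(n!)

Order the terms by growth rate: log₂(n) ≺ 9·n^(1/3) ≺ 7·n⁵ ≺ 7·n!.
The fastest-growing term 7·n! dominates as n → ∞; dropping its constant factor gives Θ(n!).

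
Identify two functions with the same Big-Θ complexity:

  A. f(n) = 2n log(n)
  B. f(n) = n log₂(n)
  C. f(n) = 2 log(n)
A and B

Examining each function:
  A. 2n log(n) is O(n log n)
  B. n log₂(n) is O(n log n)
  C. 2 log(n) is O(log n)

Functions A and B both have the same complexity class.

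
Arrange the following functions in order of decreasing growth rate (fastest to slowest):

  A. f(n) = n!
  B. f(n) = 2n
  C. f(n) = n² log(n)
A > C > B

Comparing growth rates:
A = n! is O(n!)
C = n² log(n) is O(n² log n)
B = 2n is O(n)

Therefore, the order from fastest to slowest is: A > C > B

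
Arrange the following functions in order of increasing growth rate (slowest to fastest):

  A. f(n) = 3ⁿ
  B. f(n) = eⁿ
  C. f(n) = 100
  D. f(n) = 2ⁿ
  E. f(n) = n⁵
C < E < D < B < A

Comparing growth rates:
C = 100 is O(1)
E = n⁵ is O(n⁵)
D = 2ⁿ is O(2ⁿ)
B = eⁿ is O(eⁿ)
A = 3ⁿ is O(3ⁿ)

Therefore, the order from slowest to fastest is: C < E < D < B < A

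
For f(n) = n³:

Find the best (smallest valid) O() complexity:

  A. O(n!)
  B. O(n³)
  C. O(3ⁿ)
B

f(n) = n³ is O(n³).
All listed options are valid Big-O bounds (upper bounds),
but O(n³) is the tightest (smallest valid bound).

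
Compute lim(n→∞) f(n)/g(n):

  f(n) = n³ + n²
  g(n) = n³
1

Since n³ + n² and n³ have the same growth rate (O(n³)),
the ratio converges to a constant: 1.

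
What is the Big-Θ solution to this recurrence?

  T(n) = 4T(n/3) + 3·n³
Θ(n³)

Master Theorem: a = 4, b = 3, f(n) = 3·n³.
Compute the critical exponent d = log₃(4) = 1.262.
Compare f(n) = Θ(n³) against n^d:
  k = 3 > d = 1.262, so f(n) = Ω(n^(d+ε)) — Case 3.
  Regularity: a·(n/b)^3/n^3 = a/b^3 = 4/27 < 1 ✓.
  The top-level work dominates: T(n) = Θ(f(n)) = Θ(n³).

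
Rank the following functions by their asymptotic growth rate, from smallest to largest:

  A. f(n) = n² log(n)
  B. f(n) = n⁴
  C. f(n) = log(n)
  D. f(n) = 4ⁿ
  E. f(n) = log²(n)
C < E < A < B < D

Comparing growth rates:
C = log(n) is O(log n)
E = log²(n) is O(log² n)
A = n² log(n) is O(n² log n)
B = n⁴ is O(n⁴)
D = 4ⁿ is O(4ⁿ)

Therefore, the order from slowest to fastest is: C < E < A < B < D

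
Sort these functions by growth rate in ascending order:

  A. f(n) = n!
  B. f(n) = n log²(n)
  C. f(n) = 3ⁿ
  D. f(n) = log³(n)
D < B < C < A

Comparing growth rates:
D = log³(n) is O(log³ n)
B = n log²(n) is O(n log² n)
C = 3ⁿ is O(3ⁿ)
A = n! is O(n!)

Therefore, the order from slowest to fastest is: D < B < C < A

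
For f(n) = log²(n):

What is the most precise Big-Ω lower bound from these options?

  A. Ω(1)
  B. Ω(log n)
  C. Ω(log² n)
C

f(n) = log²(n) is Ω(log² n).
All listed options are valid Big-Ω bounds (lower bounds),
but Ω(log² n) is the tightest (largest valid bound).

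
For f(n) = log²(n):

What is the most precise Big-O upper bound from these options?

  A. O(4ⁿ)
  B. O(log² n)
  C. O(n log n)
B

f(n) = log²(n) is O(log² n).
All listed options are valid Big-O bounds (upper bounds),
but O(log² n) is the tightest (smallest valid bound).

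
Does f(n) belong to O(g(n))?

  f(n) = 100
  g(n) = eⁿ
True

f(n) = 100 is O(1), and g(n) = eⁿ is O(eⁿ).
Since O(1) ⊆ O(eⁿ) (f grows no faster than g), f(n) = O(g(n)) is true.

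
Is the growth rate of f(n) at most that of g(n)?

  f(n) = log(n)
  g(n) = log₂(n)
True

f(n) = log(n) and g(n) = log₂(n) are both O(log n).
Big-O permits equal growth rates (f ≤ c·g for some c), so f(n) = O(g(n)) is true.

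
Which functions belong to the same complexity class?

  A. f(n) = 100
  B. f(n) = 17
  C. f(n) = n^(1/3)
A and B

Examining each function:
  A. 100 is O(1)
  B. 17 is O(1)
  C. n^(1/3) is O(n^(1/3))

Functions A and B both have the same complexity class.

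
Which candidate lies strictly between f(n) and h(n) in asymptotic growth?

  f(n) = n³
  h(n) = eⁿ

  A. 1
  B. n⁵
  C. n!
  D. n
B

We need g(n) with n³ = o(g(n)) and g(n) = o(eⁿ), i.e. O(n³) ≺ g ≺ O(eⁿ).
Check each option:
  A. 1 — O(1) does not grow strictly faster than f(n)
  B. n⁵ — O(n⁵) is strictly between O(n³) and O(eⁿ) ✓
  C. n! — O(n!) does not grow strictly slower than h(n)
  D. n — O(n) does not grow strictly faster than f(n)

Only option B (n⁵) lies strictly between.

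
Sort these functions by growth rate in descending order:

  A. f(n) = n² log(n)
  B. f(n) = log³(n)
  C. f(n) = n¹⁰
C > A > B

Comparing growth rates:
C = n¹⁰ is O(n¹⁰)
A = n² log(n) is O(n² log n)
B = log³(n) is O(log³ n)

Therefore, the order from fastest to slowest is: C > A > B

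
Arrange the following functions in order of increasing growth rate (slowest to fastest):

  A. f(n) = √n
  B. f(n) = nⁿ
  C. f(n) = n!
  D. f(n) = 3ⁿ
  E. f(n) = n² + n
A < E < D < C < B

Comparing growth rates:
A = √n is O(√n)
E = n² + n is O(n²)
D = 3ⁿ is O(3ⁿ)
C = n! is O(n!)
B = nⁿ is O(nⁿ)

Therefore, the order from slowest to fastest is: A < E < D < C < B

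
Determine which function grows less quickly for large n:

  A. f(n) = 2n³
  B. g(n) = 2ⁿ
A

f(n) = 2n³ is O(n³), while g(n) = 2ⁿ is O(2ⁿ).
Since O(n³) grows slower than O(2ⁿ), f(n) is dominated.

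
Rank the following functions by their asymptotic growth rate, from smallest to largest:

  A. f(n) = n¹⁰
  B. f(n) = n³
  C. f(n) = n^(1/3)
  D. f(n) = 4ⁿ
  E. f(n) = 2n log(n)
C < E < B < A < D

Comparing growth rates:
C = n^(1/3) is O(n^(1/3))
E = 2n log(n) is O(n log n)
B = n³ is O(n³)
A = n¹⁰ is O(n¹⁰)
D = 4ⁿ is O(4ⁿ)

Therefore, the order from slowest to fastest is: C < E < B < A < D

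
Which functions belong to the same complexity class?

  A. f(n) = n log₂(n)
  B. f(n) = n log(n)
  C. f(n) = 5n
A and B

Examining each function:
  A. n log₂(n) is O(n log n)
  B. n log(n) is O(n log n)
  C. 5n is O(n)

Functions A and B both have the same complexity class.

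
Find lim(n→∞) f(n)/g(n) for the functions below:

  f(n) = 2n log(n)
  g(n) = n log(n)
2

Since 2n log(n) and n log(n) have the same growth rate (O(n log n)),
the ratio converges to a constant: 2.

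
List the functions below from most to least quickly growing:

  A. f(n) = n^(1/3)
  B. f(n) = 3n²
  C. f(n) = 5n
B > C > A

Comparing growth rates:
B = 3n² is O(n²)
C = 5n is O(n)
A = n^(1/3) is O(n^(1/3))

Therefore, the order from fastest to slowest is: B > C > A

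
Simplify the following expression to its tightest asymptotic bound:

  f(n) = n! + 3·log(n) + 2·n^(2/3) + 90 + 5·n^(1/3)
Θ(n!)

Order the terms by growth rate: 90 ≺ 3·log(n) ≺ 5·n^(1/3) ≺ 2·n^(2/3) ≺ n!.
The fastest-growing term n! dominates as n → ∞; dropping its constant factor gives Θ(n!).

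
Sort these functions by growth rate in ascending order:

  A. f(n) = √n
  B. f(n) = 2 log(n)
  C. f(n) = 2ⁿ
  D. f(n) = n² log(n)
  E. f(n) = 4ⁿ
B < A < D < C < E

Comparing growth rates:
B = 2 log(n) is O(log n)
A = √n is O(√n)
D = n² log(n) is O(n² log n)
C = 2ⁿ is O(2ⁿ)
E = 4ⁿ is O(4ⁿ)

Therefore, the order from slowest to fastest is: B < A < D < C < E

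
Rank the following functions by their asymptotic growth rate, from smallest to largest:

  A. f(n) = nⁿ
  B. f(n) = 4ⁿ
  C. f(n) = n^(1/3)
C < B < A

Comparing growth rates:
C = n^(1/3) is O(n^(1/3))
B = 4ⁿ is O(4ⁿ)
A = nⁿ is O(nⁿ)

Therefore, the order from slowest to fastest is: C < B < A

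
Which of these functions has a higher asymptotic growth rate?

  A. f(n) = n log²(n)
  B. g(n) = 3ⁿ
B

f(n) = n log²(n) is O(n log² n), while g(n) = 3ⁿ is O(3ⁿ).
Since O(3ⁿ) grows faster than O(n log² n), g(n) dominates.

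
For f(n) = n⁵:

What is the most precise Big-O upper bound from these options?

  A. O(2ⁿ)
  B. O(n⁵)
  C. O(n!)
B

f(n) = n⁵ is O(n⁵).
All listed options are valid Big-O bounds (upper bounds),
but O(n⁵) is the tightest (smallest valid bound).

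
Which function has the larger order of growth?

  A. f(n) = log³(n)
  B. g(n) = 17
A

f(n) = log³(n) is O(log³ n), while g(n) = 17 is O(1).
Since O(log³ n) grows faster than O(1), f(n) dominates.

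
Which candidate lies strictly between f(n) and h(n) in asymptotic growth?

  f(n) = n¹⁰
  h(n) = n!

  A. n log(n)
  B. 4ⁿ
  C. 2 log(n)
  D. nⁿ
B

We need g(n) with n¹⁰ = o(g(n)) and g(n) = o(n!), i.e. O(n¹⁰) ≺ g ≺ O(n!).
Check each option:
  A. n log(n) — O(n log n) does not grow strictly faster than f(n)
  B. 4ⁿ — O(4ⁿ) is strictly between O(n¹⁰) and O(n!) ✓
  C. 2 log(n) — O(log n) does not grow strictly faster than f(n)
  D. nⁿ — O(nⁿ) does not grow strictly slower than h(n)

Only option B (4ⁿ) lies strictly between.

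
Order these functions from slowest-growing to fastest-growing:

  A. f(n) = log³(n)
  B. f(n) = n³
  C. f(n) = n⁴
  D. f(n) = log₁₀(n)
D < A < B < C

Comparing growth rates:
D = log₁₀(n) is O(log n)
A = log³(n) is O(log³ n)
B = n³ is O(n³)
C = n⁴ is O(n⁴)

Therefore, the order from slowest to fastest is: D < A < B < C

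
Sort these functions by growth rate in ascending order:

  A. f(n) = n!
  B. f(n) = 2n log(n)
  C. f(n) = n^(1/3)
C < B < A

Comparing growth rates:
C = n^(1/3) is O(n^(1/3))
B = 2n log(n) is O(n log n)
A = n! is O(n!)

Therefore, the order from slowest to fastest is: C < B < A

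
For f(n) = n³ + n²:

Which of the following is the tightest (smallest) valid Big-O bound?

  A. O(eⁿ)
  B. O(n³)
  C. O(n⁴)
B

f(n) = n³ + n² is O(n³).
All listed options are valid Big-O bounds (upper bounds),
but O(n³) is the tightest (smallest valid bound).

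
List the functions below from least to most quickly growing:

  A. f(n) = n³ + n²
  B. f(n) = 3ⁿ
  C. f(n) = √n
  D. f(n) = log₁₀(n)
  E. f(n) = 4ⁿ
D < C < A < B < E

Comparing growth rates:
D = log₁₀(n) is O(log n)
C = √n is O(√n)
A = n³ + n² is O(n³)
B = 3ⁿ is O(3ⁿ)
E = 4ⁿ is O(4ⁿ)

Therefore, the order from slowest to fastest is: D < C < A < B < E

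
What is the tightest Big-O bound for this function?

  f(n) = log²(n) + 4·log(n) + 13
O(log² n)

The dominant term in log²(n) + 4·log(n) + 13 is log²(n), which is Θ(log² n).
Lower-order terms (4·log(n), 13) are asymptotically negligible.
Constants are absorbed, so the tightest bound is O(log² n).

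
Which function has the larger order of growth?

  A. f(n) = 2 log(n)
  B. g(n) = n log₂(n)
B

f(n) = 2 log(n) is O(log n), while g(n) = n log₂(n) is O(n log n).
Since O(n log n) grows faster than O(log n), g(n) dominates.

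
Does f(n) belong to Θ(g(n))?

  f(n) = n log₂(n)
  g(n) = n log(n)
True

f(n) = n log₂(n) and g(n) = n log(n) are both O(n log n).
Since they have the same asymptotic growth rate, f(n) = Θ(g(n)) is true.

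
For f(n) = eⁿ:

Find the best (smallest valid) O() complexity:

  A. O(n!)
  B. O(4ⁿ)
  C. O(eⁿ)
C

f(n) = eⁿ is O(eⁿ).
All listed options are valid Big-O bounds (upper bounds),
but O(eⁿ) is the tightest (smallest valid bound).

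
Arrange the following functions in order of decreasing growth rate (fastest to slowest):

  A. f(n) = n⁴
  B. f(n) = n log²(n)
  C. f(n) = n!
C > A > B

Comparing growth rates:
C = n! is O(n!)
A = n⁴ is O(n⁴)
B = n log²(n) is O(n log² n)

Therefore, the order from fastest to slowest is: C > A > B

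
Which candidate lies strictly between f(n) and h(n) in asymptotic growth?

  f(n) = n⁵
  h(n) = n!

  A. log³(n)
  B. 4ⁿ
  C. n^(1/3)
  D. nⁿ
B

We need g(n) with n⁵ = o(g(n)) and g(n) = o(n!), i.e. O(n⁵) ≺ g ≺ O(n!).
Check each option:
  A. log³(n) — O(log³ n) does not grow strictly faster than f(n)
  B. 4ⁿ — O(4ⁿ) is strictly between O(n⁵) and O(n!) ✓
  C. n^(1/3) — O(n^(1/3)) does not grow strictly faster than f(n)
  D. nⁿ — O(nⁿ) does not grow strictly slower than h(n)

Only option B (4ⁿ) lies strictly between.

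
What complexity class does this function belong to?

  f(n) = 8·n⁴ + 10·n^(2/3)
O(n⁴)

The dominant term in 8·n⁴ + 10·n^(2/3) is 8·n⁴, which is Θ(n⁴).
Lower-order terms (10·n^(2/3)) are asymptotically negligible.
Constants are absorbed, so the tightest bound is O(n⁴).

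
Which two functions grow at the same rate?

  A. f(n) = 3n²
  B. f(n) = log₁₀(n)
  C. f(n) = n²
A and C

Examining each function:
  A. 3n² is O(n²)
  B. log₁₀(n) is O(log n)
  C. n² is O(n²)

Functions A and C both have the same complexity class.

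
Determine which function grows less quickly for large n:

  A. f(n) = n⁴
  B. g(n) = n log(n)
B

f(n) = n⁴ is O(n⁴), while g(n) = n log(n) is O(n log n).
Since O(n log n) grows slower than O(n⁴), g(n) is dominated.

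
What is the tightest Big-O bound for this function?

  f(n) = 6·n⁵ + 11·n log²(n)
O(n⁵)

The dominant term in 6·n⁵ + 11·n log²(n) is 6·n⁵, which is Θ(n⁵).
Lower-order terms (11·n log²(n)) are asymptotically negligible.
Constants are absorbed, so the tightest bound is O(n⁵).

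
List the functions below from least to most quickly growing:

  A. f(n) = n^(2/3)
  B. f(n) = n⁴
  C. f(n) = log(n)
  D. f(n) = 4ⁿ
C < A < B < D

Comparing growth rates:
C = log(n) is O(log n)
A = n^(2/3) is O(n^(2/3))
B = n⁴ is O(n⁴)
D = 4ⁿ is O(4ⁿ)

Therefore, the order from slowest to fastest is: C < A < B < D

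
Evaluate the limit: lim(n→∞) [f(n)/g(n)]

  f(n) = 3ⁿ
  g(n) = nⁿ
0

Since 3ⁿ (O(3ⁿ)) grows slower than nⁿ (O(nⁿ)),
the ratio f(n)/g(n) → 0 as n → ∞.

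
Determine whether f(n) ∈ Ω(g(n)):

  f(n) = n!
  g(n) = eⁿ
True

f(n) = n! is O(n!), and g(n) = eⁿ is O(eⁿ).
Since O(n!) grows at least as fast as O(eⁿ), f(n) = Ω(g(n)) is true.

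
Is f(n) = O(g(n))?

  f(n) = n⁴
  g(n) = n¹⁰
True

f(n) = n⁴ is O(n⁴), and g(n) = n¹⁰ is O(n¹⁰).
Since O(n⁴) ⊆ O(n¹⁰) (f grows no faster than g), f(n) = O(g(n)) is true.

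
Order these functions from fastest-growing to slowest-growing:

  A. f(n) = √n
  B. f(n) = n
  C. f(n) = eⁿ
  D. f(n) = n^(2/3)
C > B > D > A

Comparing growth rates:
C = eⁿ is O(eⁿ)
B = n is O(n)
D = n^(2/3) is O(n^(2/3))
A = √n is O(√n)

Therefore, the order from fastest to slowest is: C > B > D > A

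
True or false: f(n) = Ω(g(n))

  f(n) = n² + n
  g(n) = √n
True

f(n) = n² + n is O(n²), and g(n) = √n is O(√n).
Since O(n²) grows at least as fast as O(√n), f(n) = Ω(g(n)) is true.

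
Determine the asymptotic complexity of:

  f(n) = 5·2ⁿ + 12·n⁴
O(2ⁿ)

The dominant term in 5·2ⁿ + 12·n⁴ is 5·2ⁿ, which is Θ(2ⁿ).
Lower-order terms (12·n⁴) are asymptotically negligible.
Constants are absorbed, so the tightest bound is O(2ⁿ).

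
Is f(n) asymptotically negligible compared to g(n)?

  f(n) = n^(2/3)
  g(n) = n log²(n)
True

f(n) = n^(2/3) is O(n^(2/3)), and g(n) = n log²(n) is O(n log² n).
Since O(n^(2/3)) grows strictly slower than O(n log² n), f(n) = o(g(n)) is true.
This means lim(n→∞) f(n)/g(n) = 0.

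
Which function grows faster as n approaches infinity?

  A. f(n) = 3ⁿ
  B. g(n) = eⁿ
A

f(n) = 3ⁿ is O(3ⁿ), while g(n) = eⁿ is O(eⁿ).
Since O(3ⁿ) grows faster than O(eⁿ), f(n) dominates.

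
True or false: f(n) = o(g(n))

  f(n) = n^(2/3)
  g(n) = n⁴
True

f(n) = n^(2/3) is O(n^(2/3)), and g(n) = n⁴ is O(n⁴).
Since O(n^(2/3)) grows strictly slower than O(n⁴), f(n) = o(g(n)) is true.
This means lim(n→∞) f(n)/g(n) = 0.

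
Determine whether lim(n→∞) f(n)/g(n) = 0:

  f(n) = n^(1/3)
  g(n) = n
True

f(n) = n^(1/3) is O(n^(1/3)), and g(n) = n is O(n).
Since O(n^(1/3)) grows strictly slower than O(n), f(n) = o(g(n)) is true.
This means lim(n→∞) f(n)/g(n) = 0.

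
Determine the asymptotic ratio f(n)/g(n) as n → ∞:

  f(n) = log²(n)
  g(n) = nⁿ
0

Since log²(n) (O(log² n)) grows slower than nⁿ (O(nⁿ)),
the ratio f(n)/g(n) → 0 as n → ∞.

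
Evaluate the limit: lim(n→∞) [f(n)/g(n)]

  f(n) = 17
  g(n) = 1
17

Since 17 and 1 have the same growth rate (O(1)),
the ratio converges to a constant: 17.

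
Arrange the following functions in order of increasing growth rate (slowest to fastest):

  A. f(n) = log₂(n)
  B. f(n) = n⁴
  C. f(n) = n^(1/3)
A < C < B

Comparing growth rates:
A = log₂(n) is O(log n)
C = n^(1/3) is O(n^(1/3))
B = n⁴ is O(n⁴)

Therefore, the order from slowest to fastest is: A < C < B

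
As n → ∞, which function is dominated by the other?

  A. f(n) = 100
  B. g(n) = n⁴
A

f(n) = 100 is O(1), while g(n) = n⁴ is O(n⁴).
Since O(1) grows slower than O(n⁴), f(n) is dominated.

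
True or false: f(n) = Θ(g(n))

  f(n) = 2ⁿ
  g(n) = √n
False

f(n) = 2ⁿ is O(2ⁿ), and g(n) = √n is O(√n).
Since they have different growth rates, f(n) = Θ(g(n)) is false.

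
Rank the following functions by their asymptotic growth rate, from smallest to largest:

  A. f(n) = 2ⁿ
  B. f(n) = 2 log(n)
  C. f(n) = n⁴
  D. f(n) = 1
D < B < C < A

Comparing growth rates:
D = 1 is O(1)
B = 2 log(n) is O(log n)
C = n⁴ is O(n⁴)
A = 2ⁿ is O(2ⁿ)

Therefore, the order from slowest to fastest is: D < B < C < A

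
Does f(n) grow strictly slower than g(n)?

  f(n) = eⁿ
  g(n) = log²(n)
False

f(n) = eⁿ is O(eⁿ), and g(n) = log²(n) is O(log² n).
Since O(eⁿ) grows faster than or equal to O(log² n), f(n) = o(g(n)) is false.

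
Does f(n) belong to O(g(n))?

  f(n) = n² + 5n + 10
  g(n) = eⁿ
True

f(n) = n² + 5n + 10 is O(n²), and g(n) = eⁿ is O(eⁿ).
Since O(n²) ⊆ O(eⁿ) (f grows no faster than g), f(n) = O(g(n)) is true.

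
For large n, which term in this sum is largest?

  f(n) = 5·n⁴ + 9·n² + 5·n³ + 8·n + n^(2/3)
5·n⁴

Looking at each term:
  - 5·n⁴ is O(n⁴)
  - 9·n² is O(n²)
  - 5·n³ is O(n³)
  - 8·n is O(n)
  - n^(2/3) is O(n^(2/3))

The term 5·n⁴ (O(n⁴)) grows fastest and dominates all others.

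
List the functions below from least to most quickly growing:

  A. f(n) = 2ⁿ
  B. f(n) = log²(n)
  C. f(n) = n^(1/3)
B < C < A

Comparing growth rates:
B = log²(n) is O(log² n)
C = n^(1/3) is O(n^(1/3))
A = 2ⁿ is O(2ⁿ)

Therefore, the order from slowest to fastest is: B < C < A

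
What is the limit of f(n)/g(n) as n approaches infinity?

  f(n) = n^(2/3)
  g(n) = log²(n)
∞

Since n^(2/3) (O(n^(2/3))) grows faster than log²(n) (O(log² n)),
the ratio f(n)/g(n) → ∞ as n → ∞.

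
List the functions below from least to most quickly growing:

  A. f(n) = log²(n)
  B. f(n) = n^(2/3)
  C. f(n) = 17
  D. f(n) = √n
C < A < D < B

Comparing growth rates:
C = 17 is O(1)
A = log²(n) is O(log² n)
D = √n is O(√n)
B = n^(2/3) is O(n^(2/3))

Therefore, the order from slowest to fastest is: C < A < D < B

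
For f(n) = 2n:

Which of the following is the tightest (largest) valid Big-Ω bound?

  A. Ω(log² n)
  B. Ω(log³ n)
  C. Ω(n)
C

f(n) = 2n is Ω(n).
All listed options are valid Big-Ω bounds (lower bounds),
but Ω(n) is the tightest (largest valid bound).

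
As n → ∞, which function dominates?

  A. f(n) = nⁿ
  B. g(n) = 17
A

f(n) = nⁿ is O(nⁿ), while g(n) = 17 is O(1).
Since O(nⁿ) grows faster than O(1), f(n) dominates.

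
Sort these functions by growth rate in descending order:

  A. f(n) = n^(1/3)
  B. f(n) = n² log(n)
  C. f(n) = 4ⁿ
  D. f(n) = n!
D > C > B > A

Comparing growth rates:
D = n! is O(n!)
C = 4ⁿ is O(4ⁿ)
B = n² log(n) is O(n² log n)
A = n^(1/3) is O(n^(1/3))

Therefore, the order from fastest to slowest is: D > C > B > A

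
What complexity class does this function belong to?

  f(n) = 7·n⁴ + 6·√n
O(n⁴)

The dominant term in 7·n⁴ + 6·√n is 7·n⁴, which is Θ(n⁴).
Lower-order terms (6·√n) are asymptotically negligible.
Constants are absorbed, so the tightest bound is O(n⁴).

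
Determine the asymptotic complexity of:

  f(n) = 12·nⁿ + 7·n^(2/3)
O(nⁿ)

The dominant term in 12·nⁿ + 7·n^(2/3) is 12·nⁿ, which is Θ(nⁿ).
Lower-order terms (7·n^(2/3)) are asymptotically negligible.
Constants are absorbed, so the tightest bound is O(nⁿ).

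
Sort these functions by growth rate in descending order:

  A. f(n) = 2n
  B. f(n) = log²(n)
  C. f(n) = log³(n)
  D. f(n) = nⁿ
D > A > C > B

Comparing growth rates:
D = nⁿ is O(nⁿ)
A = 2n is O(n)
C = log³(n) is O(log³ n)
B = log²(n) is O(log² n)

Therefore, the order from fastest to slowest is: D > A > C > B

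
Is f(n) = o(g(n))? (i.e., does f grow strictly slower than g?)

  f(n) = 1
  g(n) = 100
False

f(n) = 1 is O(1), and g(n) = 100 is O(1).
Since they have the same growth rate, f(n) = o(g(n)) is false.
(f = o(g) requires f to grow strictly slower, not equal.)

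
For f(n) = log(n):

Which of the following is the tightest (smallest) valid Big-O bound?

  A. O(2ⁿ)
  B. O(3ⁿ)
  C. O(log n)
C

f(n) = log(n) is O(log n).
All listed options are valid Big-O bounds (upper bounds),
but O(log n) is the tightest (smallest valid bound).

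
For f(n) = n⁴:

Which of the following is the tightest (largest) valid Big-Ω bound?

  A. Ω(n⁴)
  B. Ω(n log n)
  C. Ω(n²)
A

f(n) = n⁴ is Ω(n⁴).
All listed options are valid Big-Ω bounds (lower bounds),
but Ω(n⁴) is the tightest (largest valid bound).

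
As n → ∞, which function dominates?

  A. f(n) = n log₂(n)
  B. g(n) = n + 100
A

f(n) = n log₂(n) is O(n log n), while g(n) = n + 100 is O(n).
Since O(n log n) grows faster than O(n), f(n) dominates.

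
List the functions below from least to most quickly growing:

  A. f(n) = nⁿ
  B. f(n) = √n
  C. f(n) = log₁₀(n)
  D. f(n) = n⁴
C < B < D < A

Comparing growth rates:
C = log₁₀(n) is O(log n)
B = √n is O(√n)
D = n⁴ is O(n⁴)
A = nⁿ is O(nⁿ)

Therefore, the order from slowest to fastest is: C < B < D < A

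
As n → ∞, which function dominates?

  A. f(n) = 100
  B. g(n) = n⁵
B

f(n) = 100 is O(1), while g(n) = n⁵ is O(n⁵).
Since O(n⁵) grows faster than O(1), g(n) dominates.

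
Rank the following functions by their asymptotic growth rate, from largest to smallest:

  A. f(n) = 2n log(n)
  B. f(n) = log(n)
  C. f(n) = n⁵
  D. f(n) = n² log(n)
C > D > A > B

Comparing growth rates:
C = n⁵ is O(n⁵)
D = n² log(n) is O(n² log n)
A = 2n log(n) is O(n log n)
B = log(n) is O(log n)

Therefore, the order from fastest to slowest is: C > D > A > B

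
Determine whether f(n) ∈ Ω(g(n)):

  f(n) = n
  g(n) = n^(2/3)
True

f(n) = n is O(n), and g(n) = n^(2/3) is O(n^(2/3)).
Since O(n) grows at least as fast as O(n^(2/3)), f(n) = Ω(g(n)) is true.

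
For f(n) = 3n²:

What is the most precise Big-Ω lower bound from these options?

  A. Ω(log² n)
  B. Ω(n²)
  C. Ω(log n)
B

f(n) = 3n² is Ω(n²).
All listed options are valid Big-Ω bounds (lower bounds),
but Ω(n²) is the tightest (largest valid bound).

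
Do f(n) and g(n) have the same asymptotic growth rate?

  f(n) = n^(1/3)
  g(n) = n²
False

f(n) = n^(1/3) is O(n^(1/3)), and g(n) = n² is O(n²).
Since they have different growth rates, f(n) = Θ(g(n)) is false.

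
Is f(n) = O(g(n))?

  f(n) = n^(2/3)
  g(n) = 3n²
True

f(n) = n^(2/3) is O(n^(2/3)), and g(n) = 3n² is O(n²).
Since O(n^(2/3)) ⊆ O(n²) (f grows no faster than g), f(n) = O(g(n)) is true.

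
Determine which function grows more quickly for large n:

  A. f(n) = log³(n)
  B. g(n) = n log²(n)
B

f(n) = log³(n) is O(log³ n), while g(n) = n log²(n) is O(n log² n).
Since O(n log² n) grows faster than O(log³ n), g(n) dominates.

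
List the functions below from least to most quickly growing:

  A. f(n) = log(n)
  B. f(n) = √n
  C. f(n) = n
A < B < C

Comparing growth rates:
A = log(n) is O(log n)
B = √n is O(√n)
C = n is O(n)

Therefore, the order from slowest to fastest is: A < B < C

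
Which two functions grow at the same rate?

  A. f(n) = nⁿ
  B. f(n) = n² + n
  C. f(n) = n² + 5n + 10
B and C

Examining each function:
  A. nⁿ is O(nⁿ)
  B. n² + n is O(n²)
  C. n² + 5n + 10 is O(n²)

Functions B and C both have the same complexity class.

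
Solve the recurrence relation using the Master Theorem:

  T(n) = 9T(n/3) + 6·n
Θ(n²)

Master Theorem: a = 9, b = 3, f(n) = 6·n.
Compute the critical exponent d = log₃(9) = 2.
Compare f(n) = Θ(n) against n^d:
  k = 1 < d = 2, so f(n) = O(n^(d-ε)) — Case 1.
  The recursion cost dominates: T(n) = Θ(n^d) = Θ(n²).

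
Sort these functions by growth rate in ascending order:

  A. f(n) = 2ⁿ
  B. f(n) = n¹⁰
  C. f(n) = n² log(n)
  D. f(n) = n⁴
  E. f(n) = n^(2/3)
E < C < D < B < A

Comparing growth rates:
E = n^(2/3) is O(n^(2/3))
C = n² log(n) is O(n² log n)
D = n⁴ is O(n⁴)
B = n¹⁰ is O(n¹⁰)
A = 2ⁿ is O(2ⁿ)

Therefore, the order from slowest to fastest is: E < C < D < B < A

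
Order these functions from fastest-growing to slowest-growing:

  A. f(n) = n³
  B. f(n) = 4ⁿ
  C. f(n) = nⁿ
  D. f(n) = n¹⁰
C > B > D > A

Comparing growth rates:
C = nⁿ is O(nⁿ)
B = 4ⁿ is O(4ⁿ)
D = n¹⁰ is O(n¹⁰)
A = n³ is O(n³)

Therefore, the order from fastest to slowest is: C > B > D > A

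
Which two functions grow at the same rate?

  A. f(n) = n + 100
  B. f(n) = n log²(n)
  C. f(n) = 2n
A and C

Examining each function:
  A. n + 100 is O(n)
  B. n log²(n) is O(n log² n)
  C. 2n is O(n)

Functions A and C both have the same complexity class.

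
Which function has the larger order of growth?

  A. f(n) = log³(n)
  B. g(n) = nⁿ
B

f(n) = log³(n) is O(log³ n), while g(n) = nⁿ is O(nⁿ).
Since O(nⁿ) grows faster than O(log³ n), g(n) dominates.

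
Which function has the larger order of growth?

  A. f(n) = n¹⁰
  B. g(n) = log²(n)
A

f(n) = n¹⁰ is O(n¹⁰), while g(n) = log²(n) is O(log² n).
Since O(n¹⁰) grows faster than O(log² n), f(n) dominates.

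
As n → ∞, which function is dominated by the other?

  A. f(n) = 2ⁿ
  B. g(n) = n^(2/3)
B

f(n) = 2ⁿ is O(2ⁿ), while g(n) = n^(2/3) is O(n^(2/3)).
Since O(n^(2/3)) grows slower than O(2ⁿ), g(n) is dominated.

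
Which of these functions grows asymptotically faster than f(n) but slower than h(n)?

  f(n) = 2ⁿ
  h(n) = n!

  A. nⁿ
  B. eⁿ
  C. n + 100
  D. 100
B

We need g(n) with 2ⁿ = o(g(n)) and g(n) = o(n!), i.e. O(2ⁿ) ≺ g ≺ O(n!).
Check each option:
  A. nⁿ — O(nⁿ) does not grow strictly slower than h(n)
  B. eⁿ — O(eⁿ) is strictly between O(2ⁿ) and O(n!) ✓
  C. n + 100 — O(n) does not grow strictly faster than f(n)
  D. 100 — O(1) does not grow strictly faster than f(n)

Only option B (eⁿ) lies strictly between.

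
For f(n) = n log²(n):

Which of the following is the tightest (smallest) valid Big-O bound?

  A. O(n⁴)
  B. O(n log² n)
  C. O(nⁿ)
B

f(n) = n log²(n) is O(n log² n).
All listed options are valid Big-O bounds (upper bounds),
but O(n log² n) is the tightest (smallest valid bound).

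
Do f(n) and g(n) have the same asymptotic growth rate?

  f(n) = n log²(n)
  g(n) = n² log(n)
False

f(n) = n log²(n) is O(n log² n), and g(n) = n² log(n) is O(n² log n).
Since they have different growth rates, f(n) = Θ(g(n)) is false.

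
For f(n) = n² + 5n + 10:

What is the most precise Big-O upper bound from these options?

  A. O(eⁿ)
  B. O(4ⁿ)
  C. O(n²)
C

f(n) = n² + 5n + 10 is O(n²).
All listed options are valid Big-O bounds (upper bounds),
but O(n²) is the tightest (smallest valid bound).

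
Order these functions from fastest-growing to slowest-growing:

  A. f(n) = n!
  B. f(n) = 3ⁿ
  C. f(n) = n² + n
A > B > C

Comparing growth rates:
A = n! is O(n!)
B = 3ⁿ is O(3ⁿ)
C = n² + n is O(n²)

Therefore, the order from fastest to slowest is: A > B > C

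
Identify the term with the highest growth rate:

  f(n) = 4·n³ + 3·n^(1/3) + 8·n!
8·n!

Looking at each term:
  - 4·n³ is O(n³)
  - 3·n^(1/3) is O(n^(1/3))
  - 8·n! is O(n!)

The term 8·n! (O(n!)) grows fastest and dominates all others.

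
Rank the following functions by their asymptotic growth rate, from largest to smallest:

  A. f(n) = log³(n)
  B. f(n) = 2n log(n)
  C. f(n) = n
B > C > A

Comparing growth rates:
B = 2n log(n) is O(n log n)
C = n is O(n)
A = log³(n) is O(log³ n)

Therefore, the order from fastest to slowest is: B > C > A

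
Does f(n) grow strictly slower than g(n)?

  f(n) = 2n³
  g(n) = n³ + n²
False

f(n) = 2n³ is O(n³), and g(n) = n³ + n² is O(n³).
Since they have the same growth rate, f(n) = o(g(n)) is false.
(f = o(g) requires f to grow strictly slower, not equal.)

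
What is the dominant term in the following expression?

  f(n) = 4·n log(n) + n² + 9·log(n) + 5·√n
n²

Looking at each term:
  - 4·n log(n) is O(n log n)
  - n² is O(n²)
  - 9·log(n) is O(log n)
  - 5·√n is O(√n)

The term n² (O(n²)) grows fastest and dominates all others.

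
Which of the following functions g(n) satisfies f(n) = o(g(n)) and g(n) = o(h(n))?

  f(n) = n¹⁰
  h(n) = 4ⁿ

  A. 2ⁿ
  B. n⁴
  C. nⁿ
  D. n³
A

We need g(n) with n¹⁰ = o(g(n)) and g(n) = o(4ⁿ), i.e. O(n¹⁰) ≺ g ≺ O(4ⁿ).
Check each option:
  A. 2ⁿ — O(2ⁿ) is strictly between O(n¹⁰) and O(4ⁿ) ✓
  B. n⁴ — O(n⁴) does not grow strictly faster than f(n)
  C. nⁿ — O(nⁿ) does not grow strictly slower than h(n)
  D. n³ — O(n³) does not grow strictly faster than f(n)

Only option A (2ⁿ) lies strictly between.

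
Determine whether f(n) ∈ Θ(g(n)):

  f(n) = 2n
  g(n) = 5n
True

f(n) = 2n and g(n) = 5n are both O(n).
Since they have the same asymptotic growth rate, f(n) = Θ(g(n)) is true.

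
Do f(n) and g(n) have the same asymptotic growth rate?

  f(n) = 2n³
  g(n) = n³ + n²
True

f(n) = 2n³ and g(n) = n³ + n² are both O(n³).
Since they have the same asymptotic growth rate, f(n) = Θ(g(n)) is true.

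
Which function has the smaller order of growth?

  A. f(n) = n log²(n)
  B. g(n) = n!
A

f(n) = n log²(n) is O(n log² n), while g(n) = n! is O(n!).
Since O(n log² n) grows slower than O(n!), f(n) is dominated.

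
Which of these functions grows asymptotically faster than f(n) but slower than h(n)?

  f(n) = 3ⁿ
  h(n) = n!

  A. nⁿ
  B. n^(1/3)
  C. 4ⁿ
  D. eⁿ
C

We need g(n) with 3ⁿ = o(g(n)) and g(n) = o(n!), i.e. O(3ⁿ) ≺ g ≺ O(n!).
Check each option:
  A. nⁿ — O(nⁿ) does not grow strictly slower than h(n)
  B. n^(1/3) — O(n^(1/3)) does not grow strictly faster than f(n)
  C. 4ⁿ — O(4ⁿ) is strictly between O(3ⁿ) and O(n!) ✓
  D. eⁿ — O(eⁿ) does not grow strictly faster than f(n)

Only option C (4ⁿ) lies strictly between.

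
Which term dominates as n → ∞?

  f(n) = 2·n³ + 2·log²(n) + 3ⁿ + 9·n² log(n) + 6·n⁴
3ⁿ

Looking at each term:
  - 2·n³ is O(n³)
  - 2·log²(n) is O(log² n)
  - 3ⁿ is O(3ⁿ)
  - 9·n² log(n) is O(n² log n)
  - 6·n⁴ is O(n⁴)

The term 3ⁿ (O(3ⁿ)) grows fastest and dominates all others.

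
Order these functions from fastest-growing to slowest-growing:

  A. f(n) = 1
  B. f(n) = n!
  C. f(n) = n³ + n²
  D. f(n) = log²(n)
B > C > D > A

Comparing growth rates:
B = n! is O(n!)
C = n³ + n² is O(n³)
D = log²(n) is O(log² n)
A = 1 is O(1)

Therefore, the order from fastest to slowest is: B > C > D > A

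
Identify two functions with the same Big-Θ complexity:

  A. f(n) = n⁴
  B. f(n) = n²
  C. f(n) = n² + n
B and C

Examining each function:
  A. n⁴ is O(n⁴)
  B. n² is O(n²)
  C. n² + n is O(n²)

Functions B and C both have the same complexity class.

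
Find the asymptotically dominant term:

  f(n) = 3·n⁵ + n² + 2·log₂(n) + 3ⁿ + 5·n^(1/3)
3ⁿ

Looking at each term:
  - 3·n⁵ is O(n⁵)
  - n² is O(n²)
  - 2·log₂(n) is O(log n)
  - 3ⁿ is O(3ⁿ)
  - 5·n^(1/3) is O(n^(1/3))

The term 3ⁿ (O(3ⁿ)) grows fastest and dominates all others.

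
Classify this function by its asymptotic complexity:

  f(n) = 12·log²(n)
O(log² n)

The dominant term in 12·log²(n) is 12·log²(n), which is Θ(log² n).
Constants are absorbed, so the tightest bound is O(log² n).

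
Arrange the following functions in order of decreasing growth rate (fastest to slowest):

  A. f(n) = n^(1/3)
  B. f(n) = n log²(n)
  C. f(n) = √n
B > C > A

Comparing growth rates:
B = n log²(n) is O(n log² n)
C = √n is O(√n)
A = n^(1/3) is O(n^(1/3))

Therefore, the order from fastest to slowest is: B > C > A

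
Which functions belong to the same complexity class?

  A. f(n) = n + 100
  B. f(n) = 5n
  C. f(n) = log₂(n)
A and B

Examining each function:
  A. n + 100 is O(n)
  B. 5n is O(n)
  C. log₂(n) is O(log n)

Functions A and B both have the same complexity class.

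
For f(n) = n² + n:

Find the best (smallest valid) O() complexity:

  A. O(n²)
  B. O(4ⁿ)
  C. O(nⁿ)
A

f(n) = n² + n is O(n²).
All listed options are valid Big-O bounds (upper bounds),
but O(n²) is the tightest (smallest valid bound).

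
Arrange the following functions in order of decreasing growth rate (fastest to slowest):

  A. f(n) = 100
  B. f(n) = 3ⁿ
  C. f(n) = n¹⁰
B > C > A

Comparing growth rates:
B = 3ⁿ is O(3ⁿ)
C = n¹⁰ is O(n¹⁰)
A = 100 is O(1)

Therefore, the order from fastest to slowest is: B > C > A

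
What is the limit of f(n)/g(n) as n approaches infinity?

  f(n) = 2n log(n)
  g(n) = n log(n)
2

Since 2n log(n) and n log(n) have the same growth rate (O(n log n)),
the ratio converges to a constant: 2.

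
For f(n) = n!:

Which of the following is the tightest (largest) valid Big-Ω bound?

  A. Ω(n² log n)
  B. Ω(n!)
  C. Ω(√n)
B

f(n) = n! is Ω(n!).
All listed options are valid Big-Ω bounds (lower bounds),
but Ω(n!) is the tightest (largest valid bound).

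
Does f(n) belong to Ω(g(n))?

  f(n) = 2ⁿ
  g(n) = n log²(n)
True

f(n) = 2ⁿ is O(2ⁿ), and g(n) = n log²(n) is O(n log² n).
Since O(2ⁿ) grows at least as fast as O(n log² n), f(n) = Ω(g(n)) is true.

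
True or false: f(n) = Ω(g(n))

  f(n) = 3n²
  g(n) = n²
True

f(n) = 3n² and g(n) = n² are both O(n²).
Big-Ω permits equal growth rates (f ≥ c·g for some c > 0), so f(n) = Ω(g(n)) is true.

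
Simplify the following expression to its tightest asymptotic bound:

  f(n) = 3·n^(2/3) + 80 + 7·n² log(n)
Θ(n² log n)

Order the terms by growth rate: 80 ≺ 3·n^(2/3) ≺ 7·n² log(n).
The fastest-growing term 7·n² log(n) dominates as n → ∞; dropping its constant factor gives Θ(n² log n).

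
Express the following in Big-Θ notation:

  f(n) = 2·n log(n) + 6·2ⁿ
Θ(2ⁿ)

Order the terms by growth rate: 2·n log(n) ≺ 6·2ⁿ.
The fastest-growing term 6·2ⁿ dominates as n → ∞; dropping its constant factor gives Θ(2ⁿ).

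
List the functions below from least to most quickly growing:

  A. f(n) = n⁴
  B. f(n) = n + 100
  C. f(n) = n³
B < C < A

Comparing growth rates:
B = n + 100 is O(n)
C = n³ is O(n³)
A = n⁴ is O(n⁴)

Therefore, the order from slowest to fastest is: B < C < A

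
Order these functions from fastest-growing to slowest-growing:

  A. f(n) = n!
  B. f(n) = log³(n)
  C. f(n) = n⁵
A > C > B

Comparing growth rates:
A = n! is O(n!)
C = n⁵ is O(n⁵)
B = log³(n) is O(log³ n)

Therefore, the order from fastest to slowest is: A > C > B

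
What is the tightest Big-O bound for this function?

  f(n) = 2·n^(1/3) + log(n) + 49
O(n^(1/3))

The dominant term in 2·n^(1/3) + log(n) + 49 is 2·n^(1/3), which is Θ(n^(1/3)).
Lower-order terms (log(n), 49) are asymptotically negligible.
Constants are absorbed, so the tightest bound is O(n^(1/3)).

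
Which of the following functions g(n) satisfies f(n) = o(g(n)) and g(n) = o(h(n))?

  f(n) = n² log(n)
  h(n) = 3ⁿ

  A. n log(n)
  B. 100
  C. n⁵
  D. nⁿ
C

We need g(n) with n² log(n) = o(g(n)) and g(n) = o(3ⁿ), i.e. O(n² log n) ≺ g ≺ O(3ⁿ).
Check each option:
  A. n log(n) — O(n log n) does not grow strictly faster than f(n)
  B. 100 — O(1) does not grow strictly faster than f(n)
  C. n⁵ — O(n⁵) is strictly between O(n² log n) and O(3ⁿ) ✓
  D. nⁿ — O(nⁿ) does not grow strictly slower than h(n)

Only option C (n⁵) lies strictly between.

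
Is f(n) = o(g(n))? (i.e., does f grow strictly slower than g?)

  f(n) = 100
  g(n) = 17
False

f(n) = 100 is O(1), and g(n) = 17 is O(1).
Since they have the same growth rate, f(n) = o(g(n)) is false.
(f = o(g) requires f to grow strictly slower, not equal.)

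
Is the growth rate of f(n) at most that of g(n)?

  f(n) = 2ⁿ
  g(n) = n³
False

f(n) = 2ⁿ is O(2ⁿ), and g(n) = n³ is O(n³).
Since O(2ⁿ) grows faster than O(n³), f(n) = O(g(n)) is false.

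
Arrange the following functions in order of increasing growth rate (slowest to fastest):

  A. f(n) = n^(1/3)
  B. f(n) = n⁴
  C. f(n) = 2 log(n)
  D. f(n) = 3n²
C < A < D < B

Comparing growth rates:
C = 2 log(n) is O(log n)
A = n^(1/3) is O(n^(1/3))
D = 3n² is O(n²)
B = n⁴ is O(n⁴)

Therefore, the order from slowest to fastest is: C < A < D < B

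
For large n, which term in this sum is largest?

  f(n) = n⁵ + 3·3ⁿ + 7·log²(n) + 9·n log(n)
3·3ⁿ

Looking at each term:
  - n⁵ is O(n⁵)
  - 3·3ⁿ is O(3ⁿ)
  - 7·log²(n) is O(log² n)
  - 9·n log(n) is O(n log n)

The term 3·3ⁿ (O(3ⁿ)) grows fastest and dominates all others.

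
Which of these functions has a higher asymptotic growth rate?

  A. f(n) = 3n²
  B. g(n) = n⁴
B

f(n) = 3n² is O(n²), while g(n) = n⁴ is O(n⁴).
Since O(n⁴) grows faster than O(n²), g(n) dominates.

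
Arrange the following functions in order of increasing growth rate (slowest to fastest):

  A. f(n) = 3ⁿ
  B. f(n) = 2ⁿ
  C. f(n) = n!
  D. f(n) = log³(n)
D < B < A < C

Comparing growth rates:
D = log³(n) is O(log³ n)
B = 2ⁿ is O(2ⁿ)
A = 3ⁿ is O(3ⁿ)
C = n! is O(n!)

Therefore, the order from slowest to fastest is: D < B < A < C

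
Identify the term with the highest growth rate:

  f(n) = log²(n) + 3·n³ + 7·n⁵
7·n⁵

Looking at each term:
  - log²(n) is O(log² n)
  - 3·n³ is O(n³)
  - 7·n⁵ is O(n⁵)

The term 7·n⁵ (O(n⁵)) grows fastest and dominates all others.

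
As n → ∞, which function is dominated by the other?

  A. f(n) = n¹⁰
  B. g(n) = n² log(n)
B

f(n) = n¹⁰ is O(n¹⁰), while g(n) = n² log(n) is O(n² log n).
Since O(n² log n) grows slower than O(n¹⁰), g(n) is dominated.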